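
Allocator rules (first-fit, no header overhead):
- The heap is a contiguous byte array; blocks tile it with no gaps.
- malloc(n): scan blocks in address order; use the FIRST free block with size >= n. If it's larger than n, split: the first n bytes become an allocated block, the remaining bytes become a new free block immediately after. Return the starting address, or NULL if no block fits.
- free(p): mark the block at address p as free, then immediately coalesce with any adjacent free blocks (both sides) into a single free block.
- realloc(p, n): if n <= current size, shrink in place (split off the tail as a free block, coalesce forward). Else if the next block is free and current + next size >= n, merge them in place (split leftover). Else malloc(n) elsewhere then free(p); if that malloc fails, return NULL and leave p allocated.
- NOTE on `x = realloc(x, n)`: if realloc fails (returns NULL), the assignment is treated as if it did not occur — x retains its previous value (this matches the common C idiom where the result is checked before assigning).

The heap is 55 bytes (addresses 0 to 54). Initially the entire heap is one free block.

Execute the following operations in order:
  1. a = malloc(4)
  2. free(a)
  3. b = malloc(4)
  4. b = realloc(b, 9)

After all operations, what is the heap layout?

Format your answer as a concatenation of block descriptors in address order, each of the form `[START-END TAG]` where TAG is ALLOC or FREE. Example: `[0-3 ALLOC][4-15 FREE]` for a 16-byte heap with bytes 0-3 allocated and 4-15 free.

Answer: [0-8 ALLOC][9-54 FREE]

Derivation:
Op 1: a = malloc(4) -> a = 0; heap: [0-3 ALLOC][4-54 FREE]
Op 2: free(a) -> (freed a); heap: [0-54 FREE]
Op 3: b = malloc(4) -> b = 0; heap: [0-3 ALLOC][4-54 FREE]
Op 4: b = realloc(b, 9) -> b = 0; heap: [0-8 ALLOC][9-54 FREE]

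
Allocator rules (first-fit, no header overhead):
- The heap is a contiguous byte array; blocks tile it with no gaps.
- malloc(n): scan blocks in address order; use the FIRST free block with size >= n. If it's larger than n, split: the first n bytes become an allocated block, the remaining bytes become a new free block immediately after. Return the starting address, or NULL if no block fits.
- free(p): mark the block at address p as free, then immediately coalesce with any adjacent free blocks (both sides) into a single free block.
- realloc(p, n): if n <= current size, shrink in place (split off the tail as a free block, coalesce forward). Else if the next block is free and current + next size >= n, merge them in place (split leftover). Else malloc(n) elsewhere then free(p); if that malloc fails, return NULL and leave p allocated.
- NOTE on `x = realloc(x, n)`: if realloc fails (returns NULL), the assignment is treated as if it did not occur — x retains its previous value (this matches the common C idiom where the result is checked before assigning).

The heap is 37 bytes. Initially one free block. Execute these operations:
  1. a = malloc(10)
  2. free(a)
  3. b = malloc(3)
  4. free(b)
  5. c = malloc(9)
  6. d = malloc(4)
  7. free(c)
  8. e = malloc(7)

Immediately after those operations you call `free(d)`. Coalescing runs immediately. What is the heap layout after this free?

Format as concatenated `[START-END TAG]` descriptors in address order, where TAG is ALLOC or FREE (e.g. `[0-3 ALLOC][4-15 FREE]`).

Answer: [0-6 ALLOC][7-36 FREE]

Derivation:
Op 1: a = malloc(10) -> a = 0; heap: [0-9 ALLOC][10-36 FREE]
Op 2: free(a) -> (freed a); heap: [0-36 FREE]
Op 3: b = malloc(3) -> b = 0; heap: [0-2 ALLOC][3-36 FREE]
Op 4: free(b) -> (freed b); heap: [0-36 FREE]
Op 5: c = malloc(9) -> c = 0; heap: [0-8 ALLOC][9-36 FREE]
Op 6: d = malloc(4) -> d = 9; heap: [0-8 ALLOC][9-12 ALLOC][13-36 FREE]
Op 7: free(c) -> (freed c); heap: [0-8 FREE][9-12 ALLOC][13-36 FREE]
Op 8: e = malloc(7) -> e = 0; heap: [0-6 ALLOC][7-8 FREE][9-12 ALLOC][13-36 FREE]
free(d): d = 9 -> block [9-12 ALLOC]; mark free, coalesce with adjacent free neighbors -> [0-6 ALLOC][7-36 FREE]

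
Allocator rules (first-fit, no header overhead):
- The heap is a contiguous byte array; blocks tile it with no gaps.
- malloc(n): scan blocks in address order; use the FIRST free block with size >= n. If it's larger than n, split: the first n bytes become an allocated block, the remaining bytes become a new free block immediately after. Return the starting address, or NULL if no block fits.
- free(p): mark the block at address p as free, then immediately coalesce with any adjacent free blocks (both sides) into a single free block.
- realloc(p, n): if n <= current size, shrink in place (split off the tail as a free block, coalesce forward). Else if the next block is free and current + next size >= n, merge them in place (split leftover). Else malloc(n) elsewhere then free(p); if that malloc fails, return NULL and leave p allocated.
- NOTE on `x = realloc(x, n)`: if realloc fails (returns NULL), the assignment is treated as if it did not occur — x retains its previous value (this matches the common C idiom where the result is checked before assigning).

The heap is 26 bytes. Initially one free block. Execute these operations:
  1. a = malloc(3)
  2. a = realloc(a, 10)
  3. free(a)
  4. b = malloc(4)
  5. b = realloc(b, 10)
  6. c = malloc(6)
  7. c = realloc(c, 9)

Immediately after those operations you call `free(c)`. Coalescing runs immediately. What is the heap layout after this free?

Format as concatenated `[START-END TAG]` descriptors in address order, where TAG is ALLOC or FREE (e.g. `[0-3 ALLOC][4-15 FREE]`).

Answer: [0-9 ALLOC][10-25 FREE]

Derivation:
Op 1: a = malloc(3) -> a = 0; heap: [0-2 ALLOC][3-25 FREE]
Op 2: a = realloc(a, 10) -> a = 0; heap: [0-9 ALLOC][10-25 FREE]
Op 3: free(a) -> (freed a); heap: [0-25 FREE]
Op 4: b = malloc(4) -> b = 0; heap: [0-3 ALLOC][4-25 FREE]
Op 5: b = realloc(b, 10) -> b = 0; heap: [0-9 ALLOC][10-25 FREE]
Op 6: c = malloc(6) -> c = 10; heap: [0-9 ALLOC][10-15 ALLOC][16-25 FREE]
Op 7: c = realloc(c, 9) -> c = 10; heap: [0-9 ALLOC][10-18 ALLOC][19-25 FREE]
free(c): c = 10 -> block [10-18 ALLOC]; mark free, coalesce with adjacent free neighbors -> [0-9 ALLOC][10-25 FREE]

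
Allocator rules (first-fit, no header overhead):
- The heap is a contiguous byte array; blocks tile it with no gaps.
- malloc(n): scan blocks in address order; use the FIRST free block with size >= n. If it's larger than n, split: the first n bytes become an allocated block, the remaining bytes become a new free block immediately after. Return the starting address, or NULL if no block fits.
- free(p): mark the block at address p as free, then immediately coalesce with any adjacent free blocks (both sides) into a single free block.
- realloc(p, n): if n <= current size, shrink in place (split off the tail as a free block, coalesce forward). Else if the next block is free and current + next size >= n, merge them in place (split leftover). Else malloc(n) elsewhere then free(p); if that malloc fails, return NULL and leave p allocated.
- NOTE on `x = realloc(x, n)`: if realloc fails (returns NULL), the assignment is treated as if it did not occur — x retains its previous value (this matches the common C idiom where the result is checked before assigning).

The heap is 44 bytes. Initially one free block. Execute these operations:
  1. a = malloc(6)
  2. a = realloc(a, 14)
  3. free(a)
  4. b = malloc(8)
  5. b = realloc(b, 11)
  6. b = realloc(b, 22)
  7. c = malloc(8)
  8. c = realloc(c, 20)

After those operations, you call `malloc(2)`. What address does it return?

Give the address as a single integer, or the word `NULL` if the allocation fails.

Op 1: a = malloc(6) -> a = 0; heap: [0-5 ALLOC][6-43 FREE]
Op 2: a = realloc(a, 14) -> a = 0; heap: [0-13 ALLOC][14-43 FREE]
Op 3: free(a) -> (freed a); heap: [0-43 FREE]
Op 4: b = malloc(8) -> b = 0; heap: [0-7 ALLOC][8-43 FREE]
Op 5: b = realloc(b, 11) -> b = 0; heap: [0-10 ALLOC][11-43 FREE]
Op 6: b = realloc(b, 22) -> b = 0; heap: [0-21 ALLOC][22-43 FREE]
Op 7: c = malloc(8) -> c = 22; heap: [0-21 ALLOC][22-29 ALLOC][30-43 FREE]
Op 8: c = realloc(c, 20) -> c = 22; heap: [0-21 ALLOC][22-41 ALLOC][42-43 FREE]
malloc(2): first-fit scan over [0-21 ALLOC][22-41 ALLOC][42-43 FREE] -> 42

Answer: 42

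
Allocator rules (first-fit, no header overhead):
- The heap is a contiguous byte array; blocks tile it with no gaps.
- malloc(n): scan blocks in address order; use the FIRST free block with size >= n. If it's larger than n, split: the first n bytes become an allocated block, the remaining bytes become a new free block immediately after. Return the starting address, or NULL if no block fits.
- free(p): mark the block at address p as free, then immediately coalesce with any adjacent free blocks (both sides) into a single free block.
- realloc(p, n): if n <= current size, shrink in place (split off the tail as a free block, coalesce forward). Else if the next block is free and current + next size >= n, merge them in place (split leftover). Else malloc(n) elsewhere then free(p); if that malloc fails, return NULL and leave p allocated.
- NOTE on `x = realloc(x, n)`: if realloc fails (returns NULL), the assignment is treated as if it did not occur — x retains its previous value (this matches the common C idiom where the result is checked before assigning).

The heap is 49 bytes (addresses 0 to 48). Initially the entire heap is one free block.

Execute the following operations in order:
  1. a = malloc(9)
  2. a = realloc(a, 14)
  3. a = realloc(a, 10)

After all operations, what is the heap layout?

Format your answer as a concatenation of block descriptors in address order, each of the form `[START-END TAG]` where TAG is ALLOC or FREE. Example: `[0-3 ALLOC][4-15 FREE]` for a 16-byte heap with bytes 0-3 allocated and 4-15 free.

Answer: [0-9 ALLOC][10-48 FREE]

Derivation:
Op 1: a = malloc(9) -> a = 0; heap: [0-8 ALLOC][9-48 FREE]
Op 2: a = realloc(a, 14) -> a = 0; heap: [0-13 ALLOC][14-48 FREE]
Op 3: a = realloc(a, 10) -> a = 0; heap: [0-9 ALLOC][10-48 FREE]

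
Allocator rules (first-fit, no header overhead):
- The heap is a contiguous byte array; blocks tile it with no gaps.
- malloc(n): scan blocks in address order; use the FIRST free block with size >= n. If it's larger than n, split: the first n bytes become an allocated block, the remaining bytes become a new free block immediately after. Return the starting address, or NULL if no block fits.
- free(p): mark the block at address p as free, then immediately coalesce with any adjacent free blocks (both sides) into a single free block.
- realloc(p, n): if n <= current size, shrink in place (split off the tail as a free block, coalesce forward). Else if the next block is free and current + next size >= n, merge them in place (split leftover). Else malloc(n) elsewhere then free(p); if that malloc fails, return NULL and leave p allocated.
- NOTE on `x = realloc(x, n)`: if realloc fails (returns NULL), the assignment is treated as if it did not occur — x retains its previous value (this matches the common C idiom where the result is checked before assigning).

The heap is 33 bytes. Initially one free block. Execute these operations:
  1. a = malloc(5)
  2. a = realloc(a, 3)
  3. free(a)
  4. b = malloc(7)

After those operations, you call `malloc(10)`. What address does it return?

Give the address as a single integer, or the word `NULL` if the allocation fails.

Op 1: a = malloc(5) -> a = 0; heap: [0-4 ALLOC][5-32 FREE]
Op 2: a = realloc(a, 3) -> a = 0; heap: [0-2 ALLOC][3-32 FREE]
Op 3: free(a) -> (freed a); heap: [0-32 FREE]
Op 4: b = malloc(7) -> b = 0; heap: [0-6 ALLOC][7-32 FREE]
malloc(10): first-fit scan over [0-6 ALLOC][7-32 FREE] -> 7

Answer: 7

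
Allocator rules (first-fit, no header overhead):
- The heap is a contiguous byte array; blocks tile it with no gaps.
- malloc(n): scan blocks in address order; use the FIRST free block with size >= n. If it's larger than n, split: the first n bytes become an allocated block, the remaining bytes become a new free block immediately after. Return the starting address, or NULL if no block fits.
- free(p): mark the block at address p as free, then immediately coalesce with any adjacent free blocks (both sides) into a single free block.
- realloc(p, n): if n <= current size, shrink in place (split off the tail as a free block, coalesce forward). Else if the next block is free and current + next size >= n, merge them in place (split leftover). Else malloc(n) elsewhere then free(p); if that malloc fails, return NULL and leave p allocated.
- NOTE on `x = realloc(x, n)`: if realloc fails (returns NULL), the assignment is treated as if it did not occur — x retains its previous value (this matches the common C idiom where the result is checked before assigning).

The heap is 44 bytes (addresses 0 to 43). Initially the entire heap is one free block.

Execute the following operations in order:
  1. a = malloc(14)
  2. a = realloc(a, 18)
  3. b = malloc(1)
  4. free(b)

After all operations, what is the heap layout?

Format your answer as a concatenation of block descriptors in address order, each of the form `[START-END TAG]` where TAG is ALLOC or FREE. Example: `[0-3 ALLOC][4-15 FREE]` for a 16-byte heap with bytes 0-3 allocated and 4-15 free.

Answer: [0-17 ALLOC][18-43 FREE]

Derivation:
Op 1: a = malloc(14) -> a = 0; heap: [0-13 ALLOC][14-43 FREE]
Op 2: a = realloc(a, 18) -> a = 0; heap: [0-17 ALLOC][18-43 FREE]
Op 3: b = malloc(1) -> b = 18; heap: [0-17 ALLOC][18-18 ALLOC][19-43 FREE]
Op 4: free(b) -> (freed b); heap: [0-17 ALLOC][18-43 FREE]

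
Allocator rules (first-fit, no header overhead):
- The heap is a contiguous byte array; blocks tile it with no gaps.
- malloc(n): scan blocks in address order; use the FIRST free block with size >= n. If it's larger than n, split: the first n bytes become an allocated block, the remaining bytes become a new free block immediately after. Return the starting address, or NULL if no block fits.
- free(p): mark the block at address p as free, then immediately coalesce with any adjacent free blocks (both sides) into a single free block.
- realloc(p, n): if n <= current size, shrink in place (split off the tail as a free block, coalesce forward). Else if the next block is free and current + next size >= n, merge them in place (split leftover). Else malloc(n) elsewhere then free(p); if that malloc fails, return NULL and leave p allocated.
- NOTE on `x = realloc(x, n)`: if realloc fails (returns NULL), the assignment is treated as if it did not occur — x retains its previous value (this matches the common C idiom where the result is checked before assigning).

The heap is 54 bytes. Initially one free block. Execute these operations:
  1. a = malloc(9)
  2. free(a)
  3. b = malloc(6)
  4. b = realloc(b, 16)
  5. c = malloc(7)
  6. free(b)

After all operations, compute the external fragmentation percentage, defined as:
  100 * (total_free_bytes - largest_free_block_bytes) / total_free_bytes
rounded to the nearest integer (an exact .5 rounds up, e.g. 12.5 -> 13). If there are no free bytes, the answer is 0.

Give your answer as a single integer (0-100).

Answer: 34

Derivation:
Op 1: a = malloc(9) -> a = 0; heap: [0-8 ALLOC][9-53 FREE]
Op 2: free(a) -> (freed a); heap: [0-53 FREE]
Op 3: b = malloc(6) -> b = 0; heap: [0-5 ALLOC][6-53 FREE]
Op 4: b = realloc(b, 16) -> b = 0; heap: [0-15 ALLOC][16-53 FREE]
Op 5: c = malloc(7) -> c = 16; heap: [0-15 ALLOC][16-22 ALLOC][23-53 FREE]
Op 6: free(b) -> (freed b); heap: [0-15 FREE][16-22 ALLOC][23-53 FREE]
Free blocks: [16 31] total_free=47 largest=31 -> 100*(47-31)/47 = 1600/47 ≈ 34.043 -> rounds to 34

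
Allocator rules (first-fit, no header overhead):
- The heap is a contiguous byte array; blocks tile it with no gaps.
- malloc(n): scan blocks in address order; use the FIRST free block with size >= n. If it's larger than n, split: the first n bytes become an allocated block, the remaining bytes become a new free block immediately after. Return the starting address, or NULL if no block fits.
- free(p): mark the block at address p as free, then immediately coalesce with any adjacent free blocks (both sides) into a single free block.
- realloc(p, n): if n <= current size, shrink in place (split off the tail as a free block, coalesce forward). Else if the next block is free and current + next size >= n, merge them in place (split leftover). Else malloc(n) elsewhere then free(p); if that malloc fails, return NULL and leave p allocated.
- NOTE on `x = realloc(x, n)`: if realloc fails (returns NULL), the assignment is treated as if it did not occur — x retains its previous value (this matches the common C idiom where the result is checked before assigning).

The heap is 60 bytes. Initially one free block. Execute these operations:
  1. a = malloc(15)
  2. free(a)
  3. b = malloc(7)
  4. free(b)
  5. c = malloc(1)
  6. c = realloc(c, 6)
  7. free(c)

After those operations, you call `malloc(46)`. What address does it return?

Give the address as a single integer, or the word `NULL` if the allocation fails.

Op 1: a = malloc(15) -> a = 0; heap: [0-14 ALLOC][15-59 FREE]
Op 2: free(a) -> (freed a); heap: [0-59 FREE]
Op 3: b = malloc(7) -> b = 0; heap: [0-6 ALLOC][7-59 FREE]
Op 4: free(b) -> (freed b); heap: [0-59 FREE]
Op 5: c = malloc(1) -> c = 0; heap: [0-0 ALLOC][1-59 FREE]
Op 6: c = realloc(c, 6) -> c = 0; heap: [0-5 ALLOC][6-59 FREE]
Op 7: free(c) -> (freed c); heap: [0-59 FREE]
malloc(46): first-fit scan over [0-59 FREE] -> 0

Answer: 0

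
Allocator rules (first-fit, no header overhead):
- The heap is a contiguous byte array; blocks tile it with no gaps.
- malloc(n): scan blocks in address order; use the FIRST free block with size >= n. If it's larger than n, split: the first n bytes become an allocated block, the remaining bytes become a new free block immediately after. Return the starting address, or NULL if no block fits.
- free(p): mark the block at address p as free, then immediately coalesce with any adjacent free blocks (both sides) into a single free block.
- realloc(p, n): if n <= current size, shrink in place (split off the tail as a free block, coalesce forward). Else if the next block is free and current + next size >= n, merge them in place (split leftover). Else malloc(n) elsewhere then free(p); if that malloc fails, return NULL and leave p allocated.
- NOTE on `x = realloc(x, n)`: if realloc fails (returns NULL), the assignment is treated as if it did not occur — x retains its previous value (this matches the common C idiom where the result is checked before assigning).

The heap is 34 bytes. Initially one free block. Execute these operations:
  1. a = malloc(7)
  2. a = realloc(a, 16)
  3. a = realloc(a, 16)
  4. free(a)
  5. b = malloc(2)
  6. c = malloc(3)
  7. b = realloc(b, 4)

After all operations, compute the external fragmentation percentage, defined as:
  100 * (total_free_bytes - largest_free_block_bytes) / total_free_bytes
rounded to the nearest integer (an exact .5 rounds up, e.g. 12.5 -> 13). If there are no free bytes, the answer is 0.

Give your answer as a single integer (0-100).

Op 1: a = malloc(7) -> a = 0; heap: [0-6 ALLOC][7-33 FREE]
Op 2: a = realloc(a, 16) -> a = 0; heap: [0-15 ALLOC][16-33 FREE]
Op 3: a = realloc(a, 16) -> a = 0; heap: [0-15 ALLOC][16-33 FREE]
Op 4: free(a) -> (freed a); heap: [0-33 FREE]
Op 5: b = malloc(2) -> b = 0; heap: [0-1 ALLOC][2-33 FREE]
Op 6: c = malloc(3) -> c = 2; heap: [0-1 ALLOC][2-4 ALLOC][5-33 FREE]
Op 7: b = realloc(b, 4) -> b = 5; heap: [0-1 FREE][2-4 ALLOC][5-8 ALLOC][9-33 FREE]
Free blocks: [2 25] total_free=27 largest=25 -> 100*(27-25)/27 = 200/27 ≈ 7.407 -> rounds to 7

Answer: 7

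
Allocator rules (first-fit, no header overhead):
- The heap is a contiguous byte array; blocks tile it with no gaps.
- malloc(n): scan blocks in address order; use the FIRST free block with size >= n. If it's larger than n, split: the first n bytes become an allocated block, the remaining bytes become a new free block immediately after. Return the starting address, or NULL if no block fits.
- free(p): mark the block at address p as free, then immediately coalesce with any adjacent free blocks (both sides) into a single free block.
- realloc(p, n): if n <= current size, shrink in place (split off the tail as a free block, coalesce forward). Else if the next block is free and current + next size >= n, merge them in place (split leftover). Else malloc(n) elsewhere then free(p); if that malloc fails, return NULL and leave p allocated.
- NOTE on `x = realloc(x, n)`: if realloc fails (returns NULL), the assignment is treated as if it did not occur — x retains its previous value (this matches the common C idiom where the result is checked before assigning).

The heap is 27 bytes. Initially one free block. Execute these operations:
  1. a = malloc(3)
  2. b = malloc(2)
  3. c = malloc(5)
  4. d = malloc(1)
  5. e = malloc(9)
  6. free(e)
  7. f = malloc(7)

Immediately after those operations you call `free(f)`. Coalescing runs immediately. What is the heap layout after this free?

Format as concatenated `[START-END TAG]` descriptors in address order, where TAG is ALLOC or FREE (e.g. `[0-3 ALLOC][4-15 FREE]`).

Answer: [0-2 ALLOC][3-4 ALLOC][5-9 ALLOC][10-10 ALLOC][11-26 FREE]

Derivation:
Op 1: a = malloc(3) -> a = 0; heap: [0-2 ALLOC][3-26 FREE]
Op 2: b = malloc(2) -> b = 3; heap: [0-2 ALLOC][3-4 ALLOC][5-26 FREE]
Op 3: c = malloc(5) -> c = 5; heap: [0-2 ALLOC][3-4 ALLOC][5-9 ALLOC][10-26 FREE]
Op 4: d = malloc(1) -> d = 10; heap: [0-2 ALLOC][3-4 ALLOC][5-9 ALLOC][10-10 ALLOC][11-26 FREE]
Op 5: e = malloc(9) -> e = 11; heap: [0-2 ALLOC][3-4 ALLOC][5-9 ALLOC][10-10 ALLOC][11-19 ALLOC][20-26 FREE]
Op 6: free(e) -> (freed e); heap: [0-2 ALLOC][3-4 ALLOC][5-9 ALLOC][10-10 ALLOC][11-26 FREE]
Op 7: f = malloc(7) -> f = 11; heap: [0-2 ALLOC][3-4 ALLOC][5-9 ALLOC][10-10 ALLOC][11-17 ALLOC][18-26 FREE]
free(f): f = 11 -> block [11-17 ALLOC]; mark free, coalesce with adjacent free neighbors -> [0-2 ALLOC][3-4 ALLOC][5-9 ALLOC][10-10 ALLOC][11-26 FREE]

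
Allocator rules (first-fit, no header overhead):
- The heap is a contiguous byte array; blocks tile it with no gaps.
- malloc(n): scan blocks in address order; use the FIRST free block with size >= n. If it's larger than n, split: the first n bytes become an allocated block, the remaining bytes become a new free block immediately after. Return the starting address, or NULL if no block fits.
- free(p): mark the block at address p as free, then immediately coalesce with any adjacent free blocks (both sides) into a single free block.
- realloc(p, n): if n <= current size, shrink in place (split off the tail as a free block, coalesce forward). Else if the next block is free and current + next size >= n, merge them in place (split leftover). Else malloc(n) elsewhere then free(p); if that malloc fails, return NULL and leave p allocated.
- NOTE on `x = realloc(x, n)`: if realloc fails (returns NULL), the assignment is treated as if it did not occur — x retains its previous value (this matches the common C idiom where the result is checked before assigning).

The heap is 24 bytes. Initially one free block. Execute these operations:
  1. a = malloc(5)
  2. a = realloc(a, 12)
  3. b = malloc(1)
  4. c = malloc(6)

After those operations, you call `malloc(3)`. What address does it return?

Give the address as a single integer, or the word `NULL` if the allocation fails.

Answer: 19

Derivation:
Op 1: a = malloc(5) -> a = 0; heap: [0-4 ALLOC][5-23 FREE]
Op 2: a = realloc(a, 12) -> a = 0; heap: [0-11 ALLOC][12-23 FREE]
Op 3: b = malloc(1) -> b = 12; heap: [0-11 ALLOC][12-12 ALLOC][13-23 FREE]
Op 4: c = malloc(6) -> c = 13; heap: [0-11 ALLOC][12-12 ALLOC][13-18 ALLOC][19-23 FREE]
malloc(3): first-fit scan over [0-11 ALLOC][12-12 ALLOC][13-18 ALLOC][19-23 FREE] -> 19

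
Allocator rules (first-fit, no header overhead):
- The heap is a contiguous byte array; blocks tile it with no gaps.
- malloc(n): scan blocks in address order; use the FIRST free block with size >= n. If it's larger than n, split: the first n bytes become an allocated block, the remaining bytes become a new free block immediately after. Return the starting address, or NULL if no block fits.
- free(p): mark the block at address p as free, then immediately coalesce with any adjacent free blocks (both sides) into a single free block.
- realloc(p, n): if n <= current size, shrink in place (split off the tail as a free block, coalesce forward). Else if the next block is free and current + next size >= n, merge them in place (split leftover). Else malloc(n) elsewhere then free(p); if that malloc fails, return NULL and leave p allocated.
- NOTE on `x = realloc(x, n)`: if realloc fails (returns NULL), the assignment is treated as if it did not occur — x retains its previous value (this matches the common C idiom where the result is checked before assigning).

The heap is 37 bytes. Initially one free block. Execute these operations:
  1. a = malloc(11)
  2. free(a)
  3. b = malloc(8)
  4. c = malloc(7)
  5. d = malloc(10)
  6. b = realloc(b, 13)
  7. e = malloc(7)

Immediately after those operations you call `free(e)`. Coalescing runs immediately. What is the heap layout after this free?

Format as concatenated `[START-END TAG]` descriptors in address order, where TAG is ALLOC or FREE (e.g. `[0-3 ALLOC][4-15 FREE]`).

Op 1: a = malloc(11) -> a = 0; heap: [0-10 ALLOC][11-36 FREE]
Op 2: free(a) -> (freed a); heap: [0-36 FREE]
Op 3: b = malloc(8) -> b = 0; heap: [0-7 ALLOC][8-36 FREE]
Op 4: c = malloc(7) -> c = 8; heap: [0-7 ALLOC][8-14 ALLOC][15-36 FREE]
Op 5: d = malloc(10) -> d = 15; heap: [0-7 ALLOC][8-14 ALLOC][15-24 ALLOC][25-36 FREE]
Op 6: b = realloc(b, 13) -> NULL (b unchanged); heap: [0-7 ALLOC][8-14 ALLOC][15-24 ALLOC][25-36 FREE]
Op 7: e = malloc(7) -> e = 25; heap: [0-7 ALLOC][8-14 ALLOC][15-24 ALLOC][25-31 ALLOC][32-36 FREE]
free(e): e = 25 -> block [25-31 ALLOC]; mark free, coalesce with adjacent free neighbors -> [0-7 ALLOC][8-14 ALLOC][15-24 ALLOC][25-36 FREE]

Answer: [0-7 ALLOC][8-14 ALLOC][15-24 ALLOC][25-36 FREE]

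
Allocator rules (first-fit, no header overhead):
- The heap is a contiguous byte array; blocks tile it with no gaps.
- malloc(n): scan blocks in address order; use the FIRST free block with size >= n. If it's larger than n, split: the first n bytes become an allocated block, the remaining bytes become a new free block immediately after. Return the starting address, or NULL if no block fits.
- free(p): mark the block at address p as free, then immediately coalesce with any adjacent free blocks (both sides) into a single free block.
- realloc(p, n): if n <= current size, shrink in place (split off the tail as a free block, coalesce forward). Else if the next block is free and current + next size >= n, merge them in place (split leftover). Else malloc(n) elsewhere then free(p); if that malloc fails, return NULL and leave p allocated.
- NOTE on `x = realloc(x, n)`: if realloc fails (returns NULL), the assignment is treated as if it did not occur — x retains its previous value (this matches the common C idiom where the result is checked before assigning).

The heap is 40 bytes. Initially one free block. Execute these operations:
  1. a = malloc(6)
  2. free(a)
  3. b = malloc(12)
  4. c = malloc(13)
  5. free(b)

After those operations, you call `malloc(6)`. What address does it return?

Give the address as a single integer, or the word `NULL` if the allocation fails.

Answer: 0

Derivation:
Op 1: a = malloc(6) -> a = 0; heap: [0-5 ALLOC][6-39 FREE]
Op 2: free(a) -> (freed a); heap: [0-39 FREE]
Op 3: b = malloc(12) -> b = 0; heap: [0-11 ALLOC][12-39 FREE]
Op 4: c = malloc(13) -> c = 12; heap: [0-11 ALLOC][12-24 ALLOC][25-39 FREE]
Op 5: free(b) -> (freed b); heap: [0-11 FREE][12-24 ALLOC][25-39 FREE]
malloc(6): first-fit scan over [0-11 FREE][12-24 ALLOC][25-39 FREE] -> 0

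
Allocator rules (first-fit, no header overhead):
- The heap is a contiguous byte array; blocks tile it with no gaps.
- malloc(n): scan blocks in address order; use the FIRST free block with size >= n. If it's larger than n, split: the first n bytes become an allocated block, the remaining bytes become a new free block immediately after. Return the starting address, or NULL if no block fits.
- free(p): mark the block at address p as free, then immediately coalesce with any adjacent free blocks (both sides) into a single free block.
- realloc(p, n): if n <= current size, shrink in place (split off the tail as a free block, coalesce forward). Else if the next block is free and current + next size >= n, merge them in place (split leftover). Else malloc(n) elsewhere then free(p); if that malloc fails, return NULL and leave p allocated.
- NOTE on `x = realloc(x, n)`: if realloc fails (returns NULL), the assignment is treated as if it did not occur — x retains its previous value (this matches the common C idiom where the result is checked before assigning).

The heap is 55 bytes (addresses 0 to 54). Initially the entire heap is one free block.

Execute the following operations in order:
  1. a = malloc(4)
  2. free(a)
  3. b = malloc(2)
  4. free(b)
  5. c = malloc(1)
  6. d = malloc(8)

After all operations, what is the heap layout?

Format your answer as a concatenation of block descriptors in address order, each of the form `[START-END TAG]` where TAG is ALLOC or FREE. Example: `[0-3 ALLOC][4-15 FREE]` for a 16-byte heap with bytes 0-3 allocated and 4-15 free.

Op 1: a = malloc(4) -> a = 0; heap: [0-3 ALLOC][4-54 FREE]
Op 2: free(a) -> (freed a); heap: [0-54 FREE]
Op 3: b = malloc(2) -> b = 0; heap: [0-1 ALLOC][2-54 FREE]
Op 4: free(b) -> (freed b); heap: [0-54 FREE]
Op 5: c = malloc(1) -> c = 0; heap: [0-0 ALLOC][1-54 FREE]
Op 6: d = malloc(8) -> d = 1; heap: [0-0 ALLOC][1-8 ALLOC][9-54 FREE]

Answer: [0-0 ALLOC][1-8 ALLOC][9-54 FREE]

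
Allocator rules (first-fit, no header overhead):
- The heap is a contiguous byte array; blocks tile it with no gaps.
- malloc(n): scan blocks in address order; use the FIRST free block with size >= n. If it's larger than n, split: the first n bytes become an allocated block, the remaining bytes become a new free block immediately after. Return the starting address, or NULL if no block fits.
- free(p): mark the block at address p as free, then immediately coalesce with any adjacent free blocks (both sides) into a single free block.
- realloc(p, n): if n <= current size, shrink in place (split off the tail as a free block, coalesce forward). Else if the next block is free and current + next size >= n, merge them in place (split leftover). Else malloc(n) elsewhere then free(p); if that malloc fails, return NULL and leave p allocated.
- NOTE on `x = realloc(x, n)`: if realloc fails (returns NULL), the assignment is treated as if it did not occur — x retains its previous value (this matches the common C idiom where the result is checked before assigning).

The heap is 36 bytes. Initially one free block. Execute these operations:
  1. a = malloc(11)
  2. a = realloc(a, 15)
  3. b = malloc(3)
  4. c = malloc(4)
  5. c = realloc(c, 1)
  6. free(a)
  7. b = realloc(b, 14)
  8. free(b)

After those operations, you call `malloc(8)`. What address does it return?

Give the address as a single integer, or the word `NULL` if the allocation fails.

Op 1: a = malloc(11) -> a = 0; heap: [0-10 ALLOC][11-35 FREE]
Op 2: a = realloc(a, 15) -> a = 0; heap: [0-14 ALLOC][15-35 FREE]
Op 3: b = malloc(3) -> b = 15; heap: [0-14 ALLOC][15-17 ALLOC][18-35 FREE]
Op 4: c = malloc(4) -> c = 18; heap: [0-14 ALLOC][15-17 ALLOC][18-21 ALLOC][22-35 FREE]
Op 5: c = realloc(c, 1) -> c = 18; heap: [0-14 ALLOC][15-17 ALLOC][18-18 ALLOC][19-35 FREE]
Op 6: free(a) -> (freed a); heap: [0-14 FREE][15-17 ALLOC][18-18 ALLOC][19-35 FREE]
Op 7: b = realloc(b, 14) -> b = 0; heap: [0-13 ALLOC][14-17 FREE][18-18 ALLOC][19-35 FREE]
Op 8: free(b) -> (freed b); heap: [0-17 FREE][18-18 ALLOC][19-35 FREE]
malloc(8): first-fit scan over [0-17 FREE][18-18 ALLOC][19-35 FREE] -> 0

Answer: 0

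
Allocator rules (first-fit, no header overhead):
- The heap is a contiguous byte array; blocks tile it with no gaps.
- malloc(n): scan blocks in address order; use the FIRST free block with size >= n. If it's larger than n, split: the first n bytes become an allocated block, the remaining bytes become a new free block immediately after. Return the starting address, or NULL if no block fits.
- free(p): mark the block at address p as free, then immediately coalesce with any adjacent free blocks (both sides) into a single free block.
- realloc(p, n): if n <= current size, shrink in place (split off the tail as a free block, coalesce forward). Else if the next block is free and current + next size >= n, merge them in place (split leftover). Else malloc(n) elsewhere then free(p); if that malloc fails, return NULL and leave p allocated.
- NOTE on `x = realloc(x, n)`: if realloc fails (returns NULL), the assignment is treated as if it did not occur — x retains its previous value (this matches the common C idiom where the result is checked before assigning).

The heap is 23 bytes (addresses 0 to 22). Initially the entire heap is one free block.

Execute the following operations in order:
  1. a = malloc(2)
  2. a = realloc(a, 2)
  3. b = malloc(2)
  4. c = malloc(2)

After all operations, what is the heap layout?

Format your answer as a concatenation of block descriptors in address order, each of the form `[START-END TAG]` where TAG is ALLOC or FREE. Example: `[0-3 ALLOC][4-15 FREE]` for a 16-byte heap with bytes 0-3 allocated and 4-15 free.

Op 1: a = malloc(2) -> a = 0; heap: [0-1 ALLOC][2-22 FREE]
Op 2: a = realloc(a, 2) -> a = 0; heap: [0-1 ALLOC][2-22 FREE]
Op 3: b = malloc(2) -> b = 2; heap: [0-1 ALLOC][2-3 ALLOC][4-22 FREE]
Op 4: c = malloc(2) -> c = 4; heap: [0-1 ALLOC][2-3 ALLOC][4-5 ALLOC][6-22 FREE]

Answer: [0-1 ALLOC][2-3 ALLOC][4-5 ALLOC][6-22 FREE]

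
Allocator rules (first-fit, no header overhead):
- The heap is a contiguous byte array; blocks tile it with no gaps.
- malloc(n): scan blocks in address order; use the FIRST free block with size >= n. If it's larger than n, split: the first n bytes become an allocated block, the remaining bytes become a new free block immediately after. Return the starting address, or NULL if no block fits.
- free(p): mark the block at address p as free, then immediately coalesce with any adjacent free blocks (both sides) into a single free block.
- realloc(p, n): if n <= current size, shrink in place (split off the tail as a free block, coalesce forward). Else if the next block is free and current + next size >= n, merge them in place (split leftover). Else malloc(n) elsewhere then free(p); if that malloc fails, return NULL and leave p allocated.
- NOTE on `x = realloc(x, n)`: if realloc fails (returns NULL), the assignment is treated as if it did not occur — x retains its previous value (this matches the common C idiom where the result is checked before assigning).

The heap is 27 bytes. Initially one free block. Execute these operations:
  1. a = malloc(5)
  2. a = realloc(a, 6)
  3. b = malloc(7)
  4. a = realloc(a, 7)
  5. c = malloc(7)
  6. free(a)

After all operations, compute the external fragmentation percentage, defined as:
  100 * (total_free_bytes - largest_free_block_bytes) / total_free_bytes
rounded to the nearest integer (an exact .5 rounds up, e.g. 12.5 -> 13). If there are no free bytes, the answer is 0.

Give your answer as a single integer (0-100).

Answer: 46

Derivation:
Op 1: a = malloc(5) -> a = 0; heap: [0-4 ALLOC][5-26 FREE]
Op 2: a = realloc(a, 6) -> a = 0; heap: [0-5 ALLOC][6-26 FREE]
Op 3: b = malloc(7) -> b = 6; heap: [0-5 ALLOC][6-12 ALLOC][13-26 FREE]
Op 4: a = realloc(a, 7) -> a = 13; heap: [0-5 FREE][6-12 ALLOC][13-19 ALLOC][20-26 FREE]
Op 5: c = malloc(7) -> c = 20; heap: [0-5 FREE][6-12 ALLOC][13-19 ALLOC][20-26 ALLOC]
Op 6: free(a) -> (freed a); heap: [0-5 FREE][6-12 ALLOC][13-19 FREE][20-26 ALLOC]
Free blocks: [6 7] total_free=13 largest=7 -> 100*(13-7)/13 = 600/13 ≈ 46.154 -> rounds to 46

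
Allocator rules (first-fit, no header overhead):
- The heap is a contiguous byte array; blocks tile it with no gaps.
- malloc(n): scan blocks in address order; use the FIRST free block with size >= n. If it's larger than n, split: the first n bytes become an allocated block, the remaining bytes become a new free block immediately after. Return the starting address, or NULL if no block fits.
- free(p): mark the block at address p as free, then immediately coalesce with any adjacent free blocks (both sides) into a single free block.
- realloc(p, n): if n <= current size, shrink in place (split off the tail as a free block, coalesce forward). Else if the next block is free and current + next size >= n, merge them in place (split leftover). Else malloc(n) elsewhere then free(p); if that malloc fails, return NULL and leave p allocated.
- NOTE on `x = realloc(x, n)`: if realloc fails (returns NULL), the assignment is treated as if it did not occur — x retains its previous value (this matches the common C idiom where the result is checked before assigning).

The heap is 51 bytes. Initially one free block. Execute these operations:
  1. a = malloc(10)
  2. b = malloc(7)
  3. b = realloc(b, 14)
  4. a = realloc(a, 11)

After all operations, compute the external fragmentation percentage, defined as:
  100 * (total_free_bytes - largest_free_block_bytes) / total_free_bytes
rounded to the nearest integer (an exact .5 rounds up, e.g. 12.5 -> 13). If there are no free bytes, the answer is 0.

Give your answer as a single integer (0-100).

Op 1: a = malloc(10) -> a = 0; heap: [0-9 ALLOC][10-50 FREE]
Op 2: b = malloc(7) -> b = 10; heap: [0-9 ALLOC][10-16 ALLOC][17-50 FREE]
Op 3: b = realloc(b, 14) -> b = 10; heap: [0-9 ALLOC][10-23 ALLOC][24-50 FREE]
Op 4: a = realloc(a, 11) -> a = 24; heap: [0-9 FREE][10-23 ALLOC][24-34 ALLOC][35-50 FREE]
Free blocks: [10 16] total_free=26 largest=16 -> 100*(26-16)/26 = 1000/26 ≈ 38.462 -> rounds to 38

Answer: 38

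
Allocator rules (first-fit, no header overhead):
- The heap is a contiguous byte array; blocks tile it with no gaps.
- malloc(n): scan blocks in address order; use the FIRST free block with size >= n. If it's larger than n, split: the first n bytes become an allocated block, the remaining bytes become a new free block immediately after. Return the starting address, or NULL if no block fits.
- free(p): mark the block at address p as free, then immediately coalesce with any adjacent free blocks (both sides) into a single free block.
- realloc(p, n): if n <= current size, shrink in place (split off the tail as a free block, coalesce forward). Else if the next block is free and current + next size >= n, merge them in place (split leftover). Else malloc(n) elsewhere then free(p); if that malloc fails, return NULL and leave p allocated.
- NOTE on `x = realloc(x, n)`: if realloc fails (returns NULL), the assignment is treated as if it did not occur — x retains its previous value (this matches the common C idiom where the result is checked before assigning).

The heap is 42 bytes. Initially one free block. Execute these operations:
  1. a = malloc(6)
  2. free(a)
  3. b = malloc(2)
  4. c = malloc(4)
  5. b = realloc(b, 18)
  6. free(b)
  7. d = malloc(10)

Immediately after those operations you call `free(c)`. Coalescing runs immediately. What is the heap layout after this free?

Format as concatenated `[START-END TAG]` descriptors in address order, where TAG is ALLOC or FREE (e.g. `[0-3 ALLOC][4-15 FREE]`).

Answer: [0-5 FREE][6-15 ALLOC][16-41 FREE]

Derivation:
Op 1: a = malloc(6) -> a = 0; heap: [0-5 ALLOC][6-41 FREE]
Op 2: free(a) -> (freed a); heap: [0-41 FREE]
Op 3: b = malloc(2) -> b = 0; heap: [0-1 ALLOC][2-41 FREE]
Op 4: c = malloc(4) -> c = 2; heap: [0-1 ALLOC][2-5 ALLOC][6-41 FREE]
Op 5: b = realloc(b, 18) -> b = 6; heap: [0-1 FREE][2-5 ALLOC][6-23 ALLOC][24-41 FREE]
Op 6: free(b) -> (freed b); heap: [0-1 FREE][2-5 ALLOC][6-41 FREE]
Op 7: d = malloc(10) -> d = 6; heap: [0-1 FREE][2-5 ALLOC][6-15 ALLOC][16-41 FREE]
free(c): c = 2 -> block [2-5 ALLOC]; mark free, coalesce with adjacent free neighbors -> [0-5 FREE][6-15 ALLOC][16-41 FREE]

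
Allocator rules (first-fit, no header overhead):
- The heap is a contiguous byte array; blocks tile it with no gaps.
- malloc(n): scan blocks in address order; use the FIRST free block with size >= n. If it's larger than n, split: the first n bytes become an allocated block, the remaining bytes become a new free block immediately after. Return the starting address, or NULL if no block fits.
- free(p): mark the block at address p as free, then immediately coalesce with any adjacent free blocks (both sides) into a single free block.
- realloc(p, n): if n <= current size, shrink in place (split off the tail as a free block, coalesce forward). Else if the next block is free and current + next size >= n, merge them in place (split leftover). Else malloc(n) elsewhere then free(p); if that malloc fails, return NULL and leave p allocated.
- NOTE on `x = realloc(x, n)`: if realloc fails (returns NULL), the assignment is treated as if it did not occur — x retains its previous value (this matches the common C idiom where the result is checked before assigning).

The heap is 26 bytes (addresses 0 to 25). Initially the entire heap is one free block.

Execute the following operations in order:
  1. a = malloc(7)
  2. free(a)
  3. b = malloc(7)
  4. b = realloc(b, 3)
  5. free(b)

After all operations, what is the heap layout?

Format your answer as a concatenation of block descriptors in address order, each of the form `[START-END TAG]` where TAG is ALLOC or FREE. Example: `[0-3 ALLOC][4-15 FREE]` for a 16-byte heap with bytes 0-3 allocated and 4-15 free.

Op 1: a = malloc(7) -> a = 0; heap: [0-6 ALLOC][7-25 FREE]
Op 2: free(a) -> (freed a); heap: [0-25 FREE]
Op 3: b = malloc(7) -> b = 0; heap: [0-6 ALLOC][7-25 FREE]
Op 4: b = realloc(b, 3) -> b = 0; heap: [0-2 ALLOC][3-25 FREE]
Op 5: free(b) -> (freed b); heap: [0-25 FREE]

Answer: [0-25 FREE]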